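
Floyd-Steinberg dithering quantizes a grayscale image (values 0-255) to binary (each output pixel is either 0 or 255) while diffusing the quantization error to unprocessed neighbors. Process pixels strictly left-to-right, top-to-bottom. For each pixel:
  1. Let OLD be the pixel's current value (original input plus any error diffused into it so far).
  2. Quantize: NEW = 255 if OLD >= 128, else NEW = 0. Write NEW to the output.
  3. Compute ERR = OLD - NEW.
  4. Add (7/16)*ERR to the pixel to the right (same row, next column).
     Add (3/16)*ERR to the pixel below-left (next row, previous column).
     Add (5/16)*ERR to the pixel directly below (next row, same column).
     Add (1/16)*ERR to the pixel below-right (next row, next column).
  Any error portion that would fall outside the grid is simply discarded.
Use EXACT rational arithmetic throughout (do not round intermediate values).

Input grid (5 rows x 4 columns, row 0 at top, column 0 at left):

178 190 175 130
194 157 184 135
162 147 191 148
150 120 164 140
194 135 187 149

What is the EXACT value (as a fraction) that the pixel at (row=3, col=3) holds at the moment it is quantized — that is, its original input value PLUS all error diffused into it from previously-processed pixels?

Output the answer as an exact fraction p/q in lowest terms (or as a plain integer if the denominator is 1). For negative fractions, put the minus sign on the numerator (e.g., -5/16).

(0,0): OLD=178 → NEW=255, ERR=-77
(0,1): OLD=2501/16 → NEW=255, ERR=-1579/16
(0,2): OLD=33747/256 → NEW=255, ERR=-31533/256
(0,3): OLD=311749/4096 → NEW=0, ERR=311749/4096
(1,0): OLD=38767/256 → NEW=255, ERR=-26513/256
(1,1): OLD=108425/2048 → NEW=0, ERR=108425/2048
(1,2): OLD=11584957/65536 → NEW=255, ERR=-5126723/65536
(1,3): OLD=122538171/1048576 → NEW=0, ERR=122538171/1048576
(2,0): OLD=4573171/32768 → NEW=255, ERR=-3782669/32768
(2,1): OLD=96363809/1048576 → NEW=0, ERR=96363809/1048576
(2,2): OLD=486498149/2097152 → NEW=255, ERR=-48275611/2097152
(2,3): OLD=5689453233/33554432 → NEW=255, ERR=-2866926927/33554432
(3,0): OLD=2200446787/16777216 → NEW=255, ERR=-2077743293/16777216
(3,1): OLD=22281815197/268435456 → NEW=0, ERR=22281815197/268435456
(3,2): OLD=785313840739/4294967296 → NEW=255, ERR=-309902819741/4294967296
(3,3): OLD=5517705320245/68719476736 → NEW=0, ERR=5517705320245/68719476736
Target (3,3): original=140, with diffused error = 5517705320245/68719476736

Answer: 5517705320245/68719476736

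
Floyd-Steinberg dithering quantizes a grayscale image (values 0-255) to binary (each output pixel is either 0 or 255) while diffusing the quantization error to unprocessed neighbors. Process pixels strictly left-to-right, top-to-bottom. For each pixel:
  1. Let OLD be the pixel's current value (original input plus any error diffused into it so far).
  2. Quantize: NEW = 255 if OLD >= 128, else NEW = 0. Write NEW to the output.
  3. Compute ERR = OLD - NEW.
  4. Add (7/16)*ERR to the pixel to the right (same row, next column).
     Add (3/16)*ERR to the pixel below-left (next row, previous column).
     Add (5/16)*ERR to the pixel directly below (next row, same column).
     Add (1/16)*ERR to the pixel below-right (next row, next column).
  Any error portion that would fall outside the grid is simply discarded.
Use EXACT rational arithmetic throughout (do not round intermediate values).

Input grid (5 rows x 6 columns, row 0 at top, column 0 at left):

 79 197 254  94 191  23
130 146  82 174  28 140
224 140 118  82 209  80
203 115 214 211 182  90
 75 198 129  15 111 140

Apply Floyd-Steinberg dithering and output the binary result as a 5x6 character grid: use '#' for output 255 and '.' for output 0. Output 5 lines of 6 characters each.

(0,0): OLD=79 → NEW=0, ERR=79
(0,1): OLD=3705/16 → NEW=255, ERR=-375/16
(0,2): OLD=62399/256 → NEW=255, ERR=-2881/256
(0,3): OLD=364857/4096 → NEW=0, ERR=364857/4096
(0,4): OLD=15071375/65536 → NEW=255, ERR=-1640305/65536
(0,5): OLD=12635113/1048576 → NEW=0, ERR=12635113/1048576
(1,0): OLD=38475/256 → NEW=255, ERR=-26805/256
(1,1): OLD=195981/2048 → NEW=0, ERR=195981/2048
(1,2): OLD=8885777/65536 → NEW=255, ERR=-7825903/65536
(1,3): OLD=37800253/262144 → NEW=255, ERR=-29046467/262144
(1,4): OLD=-343454697/16777216 → NEW=0, ERR=-343454697/16777216
(1,5): OLD=35767671921/268435456 → NEW=255, ERR=-32683369359/268435456
(2,0): OLD=6855775/32768 → NEW=255, ERR=-1500065/32768
(2,1): OLD=126816901/1048576 → NEW=0, ERR=126816901/1048576
(2,2): OLD=1993142223/16777216 → NEW=0, ERR=1993142223/16777216
(2,3): OLD=11817519127/134217728 → NEW=0, ERR=11817519127/134217728
(2,4): OLD=907823366597/4294967296 → NEW=255, ERR=-187393293883/4294967296
(2,5): OLD=1483211130547/68719476736 → NEW=0, ERR=1483211130547/68719476736
(3,0): OLD=3546215151/16777216 → NEW=255, ERR=-731974929/16777216
(3,1): OLD=20551499203/134217728 → NEW=255, ERR=-13674021437/134217728
(3,2): OLD=247627080121/1073741824 → NEW=255, ERR=-26177084999/1073741824
(3,3): OLD=15605718799083/68719476736 → NEW=255, ERR=-1917747768597/68719476736
(3,4): OLD=91097810774539/549755813888 → NEW=255, ERR=-49089921766901/549755813888
(3,5): OLD=483361023235269/8796093022208 → NEW=0, ERR=483361023235269/8796093022208
(4,0): OLD=90760212129/2147483648 → NEW=0, ERR=90760212129/2147483648
(4,1): OLD=6093872665901/34359738368 → NEW=255, ERR=-2667860617939/34359738368
(4,2): OLD=83355941850743/1099511627776 → NEW=0, ERR=83355941850743/1099511627776
(4,3): OLD=372609696493299/17592186044416 → NEW=0, ERR=372609696493299/17592186044416
(4,4): OLD=28406825518282531/281474976710656 → NEW=0, ERR=28406825518282531/281474976710656
(4,5): OLD=881555450232836885/4503599627370496 → NEW=255, ERR=-266862454746639595/4503599627370496
Row 0: .##.#.
Row 1: #.##.#
Row 2: #...#.
Row 3: #####.
Row 4: .#...#

Answer: .##.#.
#.##.#
#...#.
#####.
.#...#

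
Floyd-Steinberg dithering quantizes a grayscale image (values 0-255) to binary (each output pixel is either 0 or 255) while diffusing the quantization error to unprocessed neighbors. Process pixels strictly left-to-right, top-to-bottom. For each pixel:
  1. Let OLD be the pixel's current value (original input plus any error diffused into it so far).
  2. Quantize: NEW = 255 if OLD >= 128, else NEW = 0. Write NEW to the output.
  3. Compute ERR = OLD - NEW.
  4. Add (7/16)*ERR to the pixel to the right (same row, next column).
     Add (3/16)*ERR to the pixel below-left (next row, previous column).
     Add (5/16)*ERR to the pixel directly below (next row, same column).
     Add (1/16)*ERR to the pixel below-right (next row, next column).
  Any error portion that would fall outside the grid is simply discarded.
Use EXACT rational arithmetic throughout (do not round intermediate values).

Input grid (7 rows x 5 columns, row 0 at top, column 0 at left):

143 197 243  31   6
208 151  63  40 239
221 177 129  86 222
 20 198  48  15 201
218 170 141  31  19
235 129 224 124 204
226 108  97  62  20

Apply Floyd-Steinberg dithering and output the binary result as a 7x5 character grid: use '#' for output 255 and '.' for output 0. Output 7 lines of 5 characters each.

Answer: ###..
#...#
###.#
.#..#
#.#..
###.#
#....

Derivation:
(0,0): OLD=143 → NEW=255, ERR=-112
(0,1): OLD=148 → NEW=255, ERR=-107
(0,2): OLD=3139/16 → NEW=255, ERR=-941/16
(0,3): OLD=1349/256 → NEW=0, ERR=1349/256
(0,4): OLD=34019/4096 → NEW=0, ERR=34019/4096
(1,0): OLD=2447/16 → NEW=255, ERR=-1633/16
(1,1): OLD=7025/128 → NEW=0, ERR=7025/128
(1,2): OLD=257773/4096 → NEW=0, ERR=257773/4096
(1,3): OLD=1098733/16384 → NEW=0, ERR=1098733/16384
(1,4): OLD=71110263/262144 → NEW=255, ERR=4263543/262144
(2,0): OLD=408363/2048 → NEW=255, ERR=-113877/2048
(2,1): OLD=11484865/65536 → NEW=255, ERR=-5226815/65536
(2,2): OLD=136082035/1048576 → NEW=255, ERR=-131304845/1048576
(2,3): OLD=992453625/16777216 → NEW=0, ERR=992453625/16777216
(2,4): OLD=69029282959/268435456 → NEW=255, ERR=578241679/268435456
(3,0): OLD=-12929245/1048576 → NEW=0, ERR=-12929245/1048576
(3,1): OLD=1180509647/8388608 → NEW=255, ERR=-958585393/8388608
(3,2): OLD=-9400384979/268435456 → NEW=0, ERR=-9400384979/268435456
(3,3): OLD=5767348663/536870912 → NEW=0, ERR=5767348663/536870912
(3,4): OLD=1804489226423/8589934592 → NEW=255, ERR=-385944094537/8589934592
(4,0): OLD=25866538725/134217728 → NEW=255, ERR=-8358981915/134217728
(4,1): OLD=428233988973/4294967296 → NEW=0, ERR=428233988973/4294967296
(4,2): OLD=11582673990963/68719476736 → NEW=255, ERR=-5940792576717/68719476736
(4,3): OLD=-15478741255155/1099511627776 → NEW=0, ERR=-15478741255155/1099511627776
(4,4): OLD=-9292344384037/17592186044416 → NEW=0, ERR=-9292344384037/17592186044416
(5,0): OLD=16096341893479/68719476736 → NEW=255, ERR=-1427124674201/68719476736
(5,1): OLD=72001834955453/549755813888 → NEW=255, ERR=-68185897585987/549755813888
(5,2): OLD=2573975379019629/17592186044416 → NEW=255, ERR=-1912032062306451/17592186044416
(5,3): OLD=4682913360693031/70368744177664 → NEW=0, ERR=4682913360693031/70368744177664
(5,4): OLD=261287488192735853/1125899906842624 → NEW=255, ERR=-25816988052133267/1125899906842624
(6,0): OLD=1726274343293007/8796093022208 → NEW=255, ERR=-516729377370033/8796093022208
(6,1): OLD=6153902484297657/281474976710656 → NEW=0, ERR=6153902484297657/281474976710656
(6,2): OLD=348247697024796659/4503599627370496 → NEW=0, ERR=348247697024796659/4503599627370496
(6,3): OLD=7604552920370827905/72057594037927936 → NEW=0, ERR=7604552920370827905/72057594037927936
(6,4): OLD=72824167639399753159/1152921504606846976 → NEW=0, ERR=72824167639399753159/1152921504606846976
Row 0: ###..
Row 1: #...#
Row 2: ###.#
Row 3: .#..#
Row 4: #.#..
Row 5: ###.#
Row 6: #....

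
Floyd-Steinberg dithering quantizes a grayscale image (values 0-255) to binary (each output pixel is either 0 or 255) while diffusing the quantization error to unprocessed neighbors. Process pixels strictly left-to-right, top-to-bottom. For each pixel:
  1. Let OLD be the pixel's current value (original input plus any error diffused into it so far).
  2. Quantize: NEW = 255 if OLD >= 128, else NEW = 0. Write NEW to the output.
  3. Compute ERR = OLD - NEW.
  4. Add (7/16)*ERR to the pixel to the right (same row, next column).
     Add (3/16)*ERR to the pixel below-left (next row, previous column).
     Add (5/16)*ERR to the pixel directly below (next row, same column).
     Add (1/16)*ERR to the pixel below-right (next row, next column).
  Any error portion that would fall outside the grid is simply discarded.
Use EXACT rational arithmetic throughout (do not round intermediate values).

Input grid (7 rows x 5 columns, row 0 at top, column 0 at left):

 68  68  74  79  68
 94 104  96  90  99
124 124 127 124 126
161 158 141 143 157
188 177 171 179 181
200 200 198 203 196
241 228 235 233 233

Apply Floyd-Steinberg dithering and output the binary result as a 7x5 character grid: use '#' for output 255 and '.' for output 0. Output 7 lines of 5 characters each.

(0,0): OLD=68 → NEW=0, ERR=68
(0,1): OLD=391/4 → NEW=0, ERR=391/4
(0,2): OLD=7473/64 → NEW=0, ERR=7473/64
(0,3): OLD=133207/1024 → NEW=255, ERR=-127913/1024
(0,4): OLD=218721/16384 → NEW=0, ERR=218721/16384
(1,0): OLD=8549/64 → NEW=255, ERR=-7771/64
(1,1): OLD=55075/512 → NEW=0, ERR=55075/512
(1,2): OLD=2658111/16384 → NEW=255, ERR=-1519809/16384
(1,3): OLD=1322627/65536 → NEW=0, ERR=1322627/65536
(1,4): OLD=109255401/1048576 → NEW=0, ERR=109255401/1048576
(2,0): OLD=870193/8192 → NEW=0, ERR=870193/8192
(2,1): OLD=46951755/262144 → NEW=255, ERR=-19894965/262144
(2,2): OLD=315897057/4194304 → NEW=0, ERR=315897057/4194304
(2,3): OLD=11878012883/67108864 → NEW=255, ERR=-5234747437/67108864
(2,4): OLD=134964336133/1073741824 → NEW=0, ERR=134964336133/1073741824
(3,0): OLD=754828929/4194304 → NEW=255, ERR=-314718591/4194304
(3,1): OLD=4100901581/33554432 → NEW=0, ERR=4100901581/33554432
(3,2): OLD=213284630527/1073741824 → NEW=255, ERR=-60519534593/1073741824
(3,3): OLD=262508426399/2147483648 → NEW=0, ERR=262508426399/2147483648
(3,4): OLD=8414169351915/34359738368 → NEW=255, ERR=-347563931925/34359738368
(4,0): OLD=100645692559/536870912 → NEW=255, ERR=-36256390001/536870912
(4,1): OLD=2927265075439/17179869184 → NEW=255, ERR=-1453601566481/17179869184
(4,2): OLD=40387212197665/274877906944 → NEW=255, ERR=-29706654073055/274877906944
(4,3): OLD=723474604649583/4398046511104 → NEW=255, ERR=-398027255681937/4398046511104
(4,4): OLD=10265728247216777/70368744177664 → NEW=255, ERR=-7678301518087543/70368744177664
(5,0): OLD=44813754289197/274877906944 → NEW=255, ERR=-25280111981523/274877906944
(5,1): OLD=239338579565991/2199023255552 → NEW=0, ERR=239338579565991/2199023255552
(5,2): OLD=13341015367191999/70368744177664 → NEW=255, ERR=-4603014398112321/70368744177664
(5,3): OLD=33463647962686689/281474976710656 → NEW=0, ERR=33463647962686689/281474976710656
(5,4): OLD=937911287978029211/4503599627370496 → NEW=255, ERR=-210506617001447269/4503599627370496
(6,0): OLD=8186244932845565/35184372088832 → NEW=255, ERR=-785769949806595/35184372088832
(6,1): OLD=263717820331777651/1125899906842624 → NEW=255, ERR=-23386655913091469/1125899906842624
(6,2): OLD=4225541034777667937/18014398509481984 → NEW=255, ERR=-368130585140237983/18014398509481984
(6,3): OLD=71584679805492789547/288230376151711744 → NEW=255, ERR=-1914066113193705173/288230376151711744
(6,4): OLD=1028029037574553488877/4611686018427387904 → NEW=255, ERR=-147950897124430426643/4611686018427387904
Row 0: ...#.
Row 1: #.#..
Row 2: .#.#.
Row 3: #.#.#
Row 4: #####
Row 5: #.#.#
Row 6: #####

Answer: ...#.
#.#..
.#.#.
#.#.#
#####
#.#.#
#####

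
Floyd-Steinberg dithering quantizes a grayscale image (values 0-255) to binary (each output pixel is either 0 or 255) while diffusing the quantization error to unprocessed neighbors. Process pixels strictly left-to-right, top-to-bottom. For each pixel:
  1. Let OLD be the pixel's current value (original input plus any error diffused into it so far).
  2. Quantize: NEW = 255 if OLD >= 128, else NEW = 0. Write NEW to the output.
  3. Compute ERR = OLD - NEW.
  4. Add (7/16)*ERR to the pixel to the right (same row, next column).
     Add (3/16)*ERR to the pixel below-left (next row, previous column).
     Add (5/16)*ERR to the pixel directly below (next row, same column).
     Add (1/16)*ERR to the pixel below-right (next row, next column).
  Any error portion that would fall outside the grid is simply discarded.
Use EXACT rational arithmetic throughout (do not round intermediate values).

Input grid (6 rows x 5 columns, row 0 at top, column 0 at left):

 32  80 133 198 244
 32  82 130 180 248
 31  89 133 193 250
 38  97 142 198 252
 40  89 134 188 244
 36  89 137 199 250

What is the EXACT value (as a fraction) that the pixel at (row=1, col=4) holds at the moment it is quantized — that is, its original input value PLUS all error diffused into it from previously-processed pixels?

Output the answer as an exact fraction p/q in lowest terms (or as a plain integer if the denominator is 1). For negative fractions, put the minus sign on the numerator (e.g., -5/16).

(0,0): OLD=32 → NEW=0, ERR=32
(0,1): OLD=94 → NEW=0, ERR=94
(0,2): OLD=1393/8 → NEW=255, ERR=-647/8
(0,3): OLD=20815/128 → NEW=255, ERR=-11825/128
(0,4): OLD=416937/2048 → NEW=255, ERR=-105303/2048
(1,0): OLD=477/8 → NEW=0, ERR=477/8
(1,1): OLD=7955/64 → NEW=0, ERR=7955/64
(1,2): OLD=302407/2048 → NEW=255, ERR=-219833/2048
(1,3): OLD=732967/8192 → NEW=0, ERR=732967/8192
(1,4): OLD=34773765/131072 → NEW=255, ERR=1350405/131072
Target (1,4): original=248, with diffused error = 34773765/131072

Answer: 34773765/131072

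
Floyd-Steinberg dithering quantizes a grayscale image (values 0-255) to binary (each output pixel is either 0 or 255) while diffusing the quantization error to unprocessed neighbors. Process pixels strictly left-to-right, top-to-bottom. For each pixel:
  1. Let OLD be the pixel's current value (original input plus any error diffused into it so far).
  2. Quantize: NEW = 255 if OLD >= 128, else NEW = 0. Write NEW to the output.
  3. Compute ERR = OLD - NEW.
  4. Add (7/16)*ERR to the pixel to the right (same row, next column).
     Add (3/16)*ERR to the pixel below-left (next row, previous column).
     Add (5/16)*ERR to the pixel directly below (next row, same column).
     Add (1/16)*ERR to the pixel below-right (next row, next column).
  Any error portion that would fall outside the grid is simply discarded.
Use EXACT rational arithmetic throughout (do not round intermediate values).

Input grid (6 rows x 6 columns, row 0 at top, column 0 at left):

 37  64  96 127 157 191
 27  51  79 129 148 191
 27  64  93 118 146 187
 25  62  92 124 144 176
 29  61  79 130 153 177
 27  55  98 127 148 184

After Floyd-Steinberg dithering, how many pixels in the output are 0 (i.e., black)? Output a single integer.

(0,0): OLD=37 → NEW=0, ERR=37
(0,1): OLD=1283/16 → NEW=0, ERR=1283/16
(0,2): OLD=33557/256 → NEW=255, ERR=-31723/256
(0,3): OLD=298131/4096 → NEW=0, ERR=298131/4096
(0,4): OLD=12376069/65536 → NEW=255, ERR=-4335611/65536
(0,5): OLD=169928739/1048576 → NEW=255, ERR=-97458141/1048576
(1,0): OLD=13721/256 → NEW=0, ERR=13721/256
(1,1): OLD=160943/2048 → NEW=0, ERR=160943/2048
(1,2): OLD=6115547/65536 → NEW=0, ERR=6115547/65536
(1,3): OLD=45199423/262144 → NEW=255, ERR=-21647297/262144
(1,4): OLD=1314001885/16777216 → NEW=0, ERR=1314001885/16777216
(1,5): OLD=51562617595/268435456 → NEW=255, ERR=-16888423685/268435456
(2,0): OLD=1916405/32768 → NEW=0, ERR=1916405/32768
(2,1): OLD=141548631/1048576 → NEW=255, ERR=-125838249/1048576
(2,2): OLD=991292357/16777216 → NEW=0, ERR=991292357/16777216
(2,3): OLD=18597440477/134217728 → NEW=255, ERR=-15628080163/134217728
(2,4): OLD=440560150551/4294967296 → NEW=0, ERR=440560150551/4294967296
(2,5): OLD=14919773791249/68719476736 → NEW=255, ERR=-2603692776431/68719476736
(3,0): OLD=348540453/16777216 → NEW=0, ERR=348540453/16777216
(3,1): OLD=6485398977/134217728 → NEW=0, ERR=6485398977/134217728
(3,2): OLD=109813223187/1073741824 → NEW=0, ERR=109813223187/1073741824
(3,3): OLD=10670943833465/68719476736 → NEW=255, ERR=-6852522734215/68719476736
(3,4): OLD=64897085965785/549755813888 → NEW=0, ERR=64897085965785/549755813888
(3,5): OLD=1954635961882391/8796093022208 → NEW=255, ERR=-288367758780649/8796093022208
(4,0): OLD=95674840843/2147483648 → NEW=0, ERR=95674840843/2147483648
(4,1): OLD=3987992361615/34359738368 → NEW=0, ERR=3987992361615/34359738368
(4,2): OLD=160596499150333/1099511627776 → NEW=255, ERR=-119778965932547/1099511627776
(4,3): OLD=1402160861847249/17592186044416 → NEW=0, ERR=1402160861847249/17592186044416
(4,4): OLD=59779878851543777/281474976710656 → NEW=255, ERR=-11996240209673503/281474976710656
(4,5): OLD=700251919186441351/4503599627370496 → NEW=255, ERR=-448165985793035129/4503599627370496
(5,0): OLD=34461371327261/549755813888 → NEW=0, ERR=34461371327261/549755813888
(5,1): OLD=1777756829596909/17592186044416 → NEW=0, ERR=1777756829596909/17592186044416
(5,2): OLD=18347431462453759/140737488355328 → NEW=255, ERR=-17540628068154881/140737488355328
(5,3): OLD=371909092761912037/4503599627370496 → NEW=0, ERR=371909092761912037/4503599627370496
(5,4): OLD=1415330446678328613/9007199254740992 → NEW=255, ERR=-881505363280624347/9007199254740992
(5,5): OLD=15481117518353206633/144115188075855872 → NEW=0, ERR=15481117518353206633/144115188075855872
Output grid:
  Row 0: ..#.##  (3 black, running=3)
  Row 1: ...#.#  (4 black, running=7)
  Row 2: .#.#.#  (3 black, running=10)
  Row 3: ...#.#  (4 black, running=14)
  Row 4: ..#.##  (3 black, running=17)
  Row 5: ..#.#.  (4 black, running=21)

Answer: 21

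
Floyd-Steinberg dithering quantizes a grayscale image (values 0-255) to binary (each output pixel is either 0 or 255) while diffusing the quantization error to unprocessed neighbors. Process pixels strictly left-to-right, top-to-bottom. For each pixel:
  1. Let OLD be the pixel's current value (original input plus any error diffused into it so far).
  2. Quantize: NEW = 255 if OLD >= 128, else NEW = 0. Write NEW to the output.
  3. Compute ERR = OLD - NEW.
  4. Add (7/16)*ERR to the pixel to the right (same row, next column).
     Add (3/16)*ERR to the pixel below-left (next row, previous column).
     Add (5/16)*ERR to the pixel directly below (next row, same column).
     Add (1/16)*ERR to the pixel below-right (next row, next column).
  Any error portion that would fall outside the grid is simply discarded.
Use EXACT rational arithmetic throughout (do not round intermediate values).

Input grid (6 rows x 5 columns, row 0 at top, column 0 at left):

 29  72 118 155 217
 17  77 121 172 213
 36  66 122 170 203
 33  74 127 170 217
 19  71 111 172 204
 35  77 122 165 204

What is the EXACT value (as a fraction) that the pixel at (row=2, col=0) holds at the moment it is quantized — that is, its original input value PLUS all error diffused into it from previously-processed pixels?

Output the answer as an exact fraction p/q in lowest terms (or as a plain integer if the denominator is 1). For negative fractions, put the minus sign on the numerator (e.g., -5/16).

Answer: 2253549/32768

Derivation:
(0,0): OLD=29 → NEW=0, ERR=29
(0,1): OLD=1355/16 → NEW=0, ERR=1355/16
(0,2): OLD=39693/256 → NEW=255, ERR=-25587/256
(0,3): OLD=455771/4096 → NEW=0, ERR=455771/4096
(0,4): OLD=17411709/65536 → NEW=255, ERR=700029/65536
(1,0): OLD=10737/256 → NEW=0, ERR=10737/256
(1,1): OLD=214807/2048 → NEW=0, ERR=214807/2048
(1,2): OLD=10604387/65536 → NEW=255, ERR=-6107293/65536
(1,3): OLD=42403879/262144 → NEW=255, ERR=-24442841/262144
(1,4): OLD=765456789/4194304 → NEW=255, ERR=-304090731/4194304
(2,0): OLD=2253549/32768 → NEW=0, ERR=2253549/32768
Target (2,0): original=36, with diffused error = 2253549/32768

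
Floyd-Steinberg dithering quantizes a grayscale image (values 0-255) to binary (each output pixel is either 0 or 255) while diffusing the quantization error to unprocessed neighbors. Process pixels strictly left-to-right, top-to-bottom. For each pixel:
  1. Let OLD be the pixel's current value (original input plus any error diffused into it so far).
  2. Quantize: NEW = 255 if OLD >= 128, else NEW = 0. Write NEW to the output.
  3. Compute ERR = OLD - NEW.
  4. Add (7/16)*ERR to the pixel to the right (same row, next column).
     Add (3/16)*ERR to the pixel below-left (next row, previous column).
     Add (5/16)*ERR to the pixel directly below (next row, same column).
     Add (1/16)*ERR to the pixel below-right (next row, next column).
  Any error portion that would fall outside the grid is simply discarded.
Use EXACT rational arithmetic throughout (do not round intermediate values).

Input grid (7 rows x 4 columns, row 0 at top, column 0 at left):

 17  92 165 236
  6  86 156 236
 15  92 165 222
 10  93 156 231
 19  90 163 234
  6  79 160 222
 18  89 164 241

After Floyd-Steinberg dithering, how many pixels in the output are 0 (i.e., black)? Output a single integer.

Answer: 14

Derivation:
(0,0): OLD=17 → NEW=0, ERR=17
(0,1): OLD=1591/16 → NEW=0, ERR=1591/16
(0,2): OLD=53377/256 → NEW=255, ERR=-11903/256
(0,3): OLD=883335/4096 → NEW=255, ERR=-161145/4096
(1,0): OLD=7669/256 → NEW=0, ERR=7669/256
(1,1): OLD=250931/2048 → NEW=0, ERR=250931/2048
(1,2): OLD=12708271/65536 → NEW=255, ERR=-4003409/65536
(1,3): OLD=203501305/1048576 → NEW=255, ERR=-63885575/1048576
(2,0): OLD=1551073/32768 → NEW=0, ERR=1551073/32768
(2,1): OLD=148286011/1048576 → NEW=255, ERR=-119100869/1048576
(2,2): OLD=193885223/2097152 → NEW=0, ERR=193885223/2097152
(2,3): OLD=8039315627/33554432 → NEW=255, ERR=-517064533/33554432
(3,0): OLD=58641233/16777216 → NEW=0, ERR=58641233/16777216
(3,1): OLD=21294311247/268435456 → NEW=0, ERR=21294311247/268435456
(3,2): OLD=900262248369/4294967296 → NEW=255, ERR=-194954412111/4294967296
(3,3): OLD=14575673876823/68719476736 → NEW=255, ERR=-2947792690857/68719476736
(4,0): OLD=150178611005/4294967296 → NEW=0, ERR=150178611005/4294967296
(4,1): OLD=4184848501175/34359738368 → NEW=0, ERR=4184848501175/34359738368
(4,2): OLD=218819886981719/1099511627776 → NEW=255, ERR=-61555578101161/1099511627776
(4,3): OLD=3399950742916241/17592186044416 → NEW=255, ERR=-1086056698409839/17592186044416
(5,0): OLD=21860224827053/549755813888 → NEW=0, ERR=21860224827053/549755813888
(5,1): OLD=2219180595389403/17592186044416 → NEW=0, ERR=2219180595389403/17592186044416
(5,2): OLD=1704071454084687/8796093022208 → NEW=255, ERR=-538932266578353/8796093022208
(5,3): OLD=48527220356000919/281474976710656 → NEW=255, ERR=-23248898705216361/281474976710656
(6,0): OLD=15221727339288497/281474976710656 → NEW=0, ERR=15221727339288497/281474976710656
(6,1): OLD=644361843362075111/4503599627370496 → NEW=255, ERR=-504056061617401369/4503599627370496
(6,2): OLD=6361549483027090081/72057594037927936 → NEW=0, ERR=6361549483027090081/72057594037927936
(6,3): OLD=288211405520952941927/1152921504606846976 → NEW=255, ERR=-5783578153793036953/1152921504606846976
Output grid:
  Row 0: ..##  (2 black, running=2)
  Row 1: ..##  (2 black, running=4)
  Row 2: .#.#  (2 black, running=6)
  Row 3: ..##  (2 black, running=8)
  Row 4: ..##  (2 black, running=10)
  Row 5: ..##  (2 black, running=12)
  Row 6: .#.#  (2 black, running=14)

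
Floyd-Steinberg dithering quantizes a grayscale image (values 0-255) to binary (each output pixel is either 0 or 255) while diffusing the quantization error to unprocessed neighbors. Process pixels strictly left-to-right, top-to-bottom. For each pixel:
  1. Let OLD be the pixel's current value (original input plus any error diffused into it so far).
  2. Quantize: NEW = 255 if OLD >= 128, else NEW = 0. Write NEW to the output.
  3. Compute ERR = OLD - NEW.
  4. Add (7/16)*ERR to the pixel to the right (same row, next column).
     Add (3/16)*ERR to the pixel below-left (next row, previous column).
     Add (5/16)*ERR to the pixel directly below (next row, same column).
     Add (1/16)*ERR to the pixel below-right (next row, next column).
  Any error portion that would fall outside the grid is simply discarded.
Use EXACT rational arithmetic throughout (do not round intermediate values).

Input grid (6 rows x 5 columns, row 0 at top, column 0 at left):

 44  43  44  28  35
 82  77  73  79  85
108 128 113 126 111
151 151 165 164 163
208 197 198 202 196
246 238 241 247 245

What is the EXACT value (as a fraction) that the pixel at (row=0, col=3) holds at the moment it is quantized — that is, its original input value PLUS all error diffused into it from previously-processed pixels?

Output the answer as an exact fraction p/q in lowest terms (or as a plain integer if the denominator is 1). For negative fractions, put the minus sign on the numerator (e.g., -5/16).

(0,0): OLD=44 → NEW=0, ERR=44
(0,1): OLD=249/4 → NEW=0, ERR=249/4
(0,2): OLD=4559/64 → NEW=0, ERR=4559/64
(0,3): OLD=60585/1024 → NEW=0, ERR=60585/1024
Target (0,3): original=28, with diffused error = 60585/1024

Answer: 60585/1024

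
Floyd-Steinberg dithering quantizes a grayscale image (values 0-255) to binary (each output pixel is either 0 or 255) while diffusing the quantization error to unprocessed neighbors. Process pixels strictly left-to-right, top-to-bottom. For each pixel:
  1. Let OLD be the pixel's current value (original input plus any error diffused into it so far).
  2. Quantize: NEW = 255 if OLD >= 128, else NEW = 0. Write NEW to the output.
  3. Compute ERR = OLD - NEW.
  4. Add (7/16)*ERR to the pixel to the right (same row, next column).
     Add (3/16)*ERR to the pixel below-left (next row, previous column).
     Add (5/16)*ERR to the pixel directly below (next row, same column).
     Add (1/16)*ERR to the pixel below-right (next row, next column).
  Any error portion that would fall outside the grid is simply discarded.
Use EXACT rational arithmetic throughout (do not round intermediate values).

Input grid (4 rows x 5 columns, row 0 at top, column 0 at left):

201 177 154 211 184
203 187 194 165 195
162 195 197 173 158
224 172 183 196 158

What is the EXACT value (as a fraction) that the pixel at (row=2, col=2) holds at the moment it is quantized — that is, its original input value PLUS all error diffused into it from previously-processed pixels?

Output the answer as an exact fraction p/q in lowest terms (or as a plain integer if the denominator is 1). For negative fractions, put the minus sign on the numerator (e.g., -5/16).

(0,0): OLD=201 → NEW=255, ERR=-54
(0,1): OLD=1227/8 → NEW=255, ERR=-813/8
(0,2): OLD=14021/128 → NEW=0, ERR=14021/128
(0,3): OLD=530275/2048 → NEW=255, ERR=8035/2048
(0,4): OLD=6085557/32768 → NEW=255, ERR=-2270283/32768
(1,0): OLD=21385/128 → NEW=255, ERR=-11255/128
(1,1): OLD=137151/1024 → NEW=255, ERR=-123969/1024
(1,2): OLD=5559083/32768 → NEW=255, ERR=-2796757/32768
(1,3): OLD=16087887/131072 → NEW=0, ERR=16087887/131072
(1,4): OLD=476668429/2097152 → NEW=255, ERR=-58105331/2097152
(2,0): OLD=1832101/16384 → NEW=0, ERR=1832101/16384
(2,1): OLD=96778983/524288 → NEW=255, ERR=-36914457/524288
(2,2): OLD=1299996533/8388608 → NEW=255, ERR=-839098507/8388608
Target (2,2): original=197, with diffused error = 1299996533/8388608

Answer: 1299996533/8388608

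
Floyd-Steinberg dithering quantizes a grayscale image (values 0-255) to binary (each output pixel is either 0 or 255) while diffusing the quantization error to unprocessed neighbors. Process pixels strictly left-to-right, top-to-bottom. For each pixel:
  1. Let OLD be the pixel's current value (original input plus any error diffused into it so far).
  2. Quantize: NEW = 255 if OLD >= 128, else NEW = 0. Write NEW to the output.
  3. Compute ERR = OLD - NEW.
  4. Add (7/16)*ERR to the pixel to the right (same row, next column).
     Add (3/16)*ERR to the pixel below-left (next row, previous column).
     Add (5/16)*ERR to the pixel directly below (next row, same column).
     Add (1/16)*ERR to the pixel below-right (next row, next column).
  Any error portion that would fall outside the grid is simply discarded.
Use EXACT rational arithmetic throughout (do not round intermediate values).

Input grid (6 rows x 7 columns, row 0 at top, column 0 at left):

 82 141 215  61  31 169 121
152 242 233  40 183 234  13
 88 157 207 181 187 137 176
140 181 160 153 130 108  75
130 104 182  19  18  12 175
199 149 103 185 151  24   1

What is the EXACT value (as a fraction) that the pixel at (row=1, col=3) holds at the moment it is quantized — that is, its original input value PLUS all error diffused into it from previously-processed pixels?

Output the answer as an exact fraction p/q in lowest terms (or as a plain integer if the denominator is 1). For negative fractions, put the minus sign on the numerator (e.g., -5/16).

Answer: 2140251/131072

Derivation:
(0,0): OLD=82 → NEW=0, ERR=82
(0,1): OLD=1415/8 → NEW=255, ERR=-625/8
(0,2): OLD=23145/128 → NEW=255, ERR=-9495/128
(0,3): OLD=58463/2048 → NEW=0, ERR=58463/2048
(0,4): OLD=1425049/32768 → NEW=0, ERR=1425049/32768
(0,5): OLD=98580015/524288 → NEW=255, ERR=-35113425/524288
(0,6): OLD=769227593/8388608 → NEW=0, ERR=769227593/8388608
(1,0): OLD=20861/128 → NEW=255, ERR=-11779/128
(1,1): OLD=172587/1024 → NEW=255, ERR=-88533/1024
(1,2): OLD=5651271/32768 → NEW=255, ERR=-2704569/32768
(1,3): OLD=2140251/131072 → NEW=0, ERR=2140251/131072
Target (1,3): original=40, with diffused error = 2140251/131072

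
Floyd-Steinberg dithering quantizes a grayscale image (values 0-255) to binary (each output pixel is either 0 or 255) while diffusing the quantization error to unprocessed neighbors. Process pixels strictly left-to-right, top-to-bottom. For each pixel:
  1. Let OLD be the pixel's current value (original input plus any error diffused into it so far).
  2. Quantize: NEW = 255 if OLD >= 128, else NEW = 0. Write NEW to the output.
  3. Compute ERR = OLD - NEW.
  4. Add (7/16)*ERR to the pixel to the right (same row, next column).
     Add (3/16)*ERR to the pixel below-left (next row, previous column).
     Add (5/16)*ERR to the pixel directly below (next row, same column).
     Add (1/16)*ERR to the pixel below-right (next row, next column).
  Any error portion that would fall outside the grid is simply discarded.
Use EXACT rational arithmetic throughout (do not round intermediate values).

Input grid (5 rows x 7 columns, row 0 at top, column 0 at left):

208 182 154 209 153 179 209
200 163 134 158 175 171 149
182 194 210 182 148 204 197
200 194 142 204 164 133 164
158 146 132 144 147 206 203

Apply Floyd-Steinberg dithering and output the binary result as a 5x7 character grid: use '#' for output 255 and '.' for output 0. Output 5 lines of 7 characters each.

Answer: ##.####
#.##.#.
###.###
#.##..#
#.#.###

Derivation:
(0,0): OLD=208 → NEW=255, ERR=-47
(0,1): OLD=2583/16 → NEW=255, ERR=-1497/16
(0,2): OLD=28945/256 → NEW=0, ERR=28945/256
(0,3): OLD=1058679/4096 → NEW=255, ERR=14199/4096
(0,4): OLD=10126401/65536 → NEW=255, ERR=-6585279/65536
(0,5): OLD=141598151/1048576 → NEW=255, ERR=-125788729/1048576
(0,6): OLD=2625917041/16777216 → NEW=255, ERR=-1652273039/16777216
(1,0): OLD=42949/256 → NEW=255, ERR=-22331/256
(1,1): OLD=233187/2048 → NEW=0, ERR=233187/2048
(1,2): OLD=14021407/65536 → NEW=255, ERR=-2690273/65536
(1,3): OLD=33908275/262144 → NEW=255, ERR=-32938445/262144
(1,4): OLD=1113182777/16777216 → NEW=0, ERR=1113182777/16777216
(1,5): OLD=18494496777/134217728 → NEW=255, ERR=-15731023863/134217728
(1,6): OLD=127666017639/2147483648 → NEW=0, ERR=127666017639/2147483648
(2,0): OLD=5770097/32768 → NEW=255, ERR=-2585743/32768
(2,1): OLD=190745707/1048576 → NEW=255, ERR=-76641173/1048576
(2,2): OLD=2495635713/16777216 → NEW=255, ERR=-1782554367/16777216
(2,3): OLD=14243954233/134217728 → NEW=0, ERR=14243954233/134217728
(2,4): OLD=199002507593/1073741824 → NEW=255, ERR=-74801657527/1073741824
(2,5): OLD=5229166961027/34359738368 → NEW=255, ERR=-3532566322813/34359738368
(2,6): OLD=89760070378437/549755813888 → NEW=255, ERR=-50427662163003/549755813888
(3,0): OLD=2711800801/16777216 → NEW=255, ERR=-1566389279/16777216
(3,1): OLD=14154448077/134217728 → NEW=0, ERR=14154448077/134217728
(3,2): OLD=182821716215/1073741824 → NEW=255, ERR=-90982448905/1073741824
(3,3): OLD=774771472113/4294967296 → NEW=255, ERR=-320445188367/4294967296
(3,4): OLD=53295511039969/549755813888 → NEW=0, ERR=53295511039969/549755813888
(3,5): OLD=535381104132787/4398046511104 → NEW=0, ERR=535381104132787/4398046511104
(3,6): OLD=12818866798226221/70368744177664 → NEW=255, ERR=-5125162967078099/70368744177664
(4,0): OLD=319110189455/2147483648 → NEW=255, ERR=-228498140785/2147483648
(4,1): OLD=3802998141251/34359738368 → NEW=0, ERR=3802998141251/34359738368
(4,2): OLD=80564416784077/549755813888 → NEW=255, ERR=-59623315757363/549755813888
(4,3): OLD=378746391811039/4398046511104 → NEW=0, ERR=378746391811039/4398046511104
(4,4): OLD=8202629008951597/35184372088832 → NEW=255, ERR=-769385873700563/35184372088832
(4,5): OLD=255440803420277357/1125899906842624 → NEW=255, ERR=-31663672824591763/1125899906842624
(4,6): OLD=3162321712944445963/18014398509481984 → NEW=255, ERR=-1431349906973459957/18014398509481984
Row 0: ##.####
Row 1: #.##.#.
Row 2: ###.###
Row 3: #.##..#
Row 4: #.#.###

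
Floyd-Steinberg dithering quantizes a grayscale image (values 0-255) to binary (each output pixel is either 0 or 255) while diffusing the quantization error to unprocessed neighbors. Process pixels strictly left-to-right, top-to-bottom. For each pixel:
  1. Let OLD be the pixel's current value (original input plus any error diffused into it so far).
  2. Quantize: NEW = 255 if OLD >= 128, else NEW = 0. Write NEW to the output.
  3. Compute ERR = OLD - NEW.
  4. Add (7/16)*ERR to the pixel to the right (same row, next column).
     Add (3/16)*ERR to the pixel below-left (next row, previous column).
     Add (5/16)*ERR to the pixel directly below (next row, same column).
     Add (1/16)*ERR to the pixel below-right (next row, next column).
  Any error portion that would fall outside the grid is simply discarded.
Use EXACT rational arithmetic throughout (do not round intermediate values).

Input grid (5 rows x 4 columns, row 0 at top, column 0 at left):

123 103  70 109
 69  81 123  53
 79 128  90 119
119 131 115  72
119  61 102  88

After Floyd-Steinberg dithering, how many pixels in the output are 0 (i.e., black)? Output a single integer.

Answer: 13

Derivation:
(0,0): OLD=123 → NEW=0, ERR=123
(0,1): OLD=2509/16 → NEW=255, ERR=-1571/16
(0,2): OLD=6923/256 → NEW=0, ERR=6923/256
(0,3): OLD=494925/4096 → NEW=0, ERR=494925/4096
(1,0): OLD=22791/256 → NEW=0, ERR=22791/256
(1,1): OLD=208945/2048 → NEW=0, ERR=208945/2048
(1,2): OLD=12622597/65536 → NEW=255, ERR=-4089083/65536
(1,3): OLD=68317235/1048576 → NEW=0, ERR=68317235/1048576
(2,0): OLD=4127147/32768 → NEW=0, ERR=4127147/32768
(2,1): OLD=218996233/1048576 → NEW=255, ERR=-48390647/1048576
(2,2): OLD=144502477/2097152 → NEW=0, ERR=144502477/2097152
(2,3): OLD=5556816441/33554432 → NEW=255, ERR=-2999563719/33554432
(3,0): OLD=2511660283/16777216 → NEW=255, ERR=-1766529797/16777216
(3,1): OLD=24509243109/268435456 → NEW=0, ERR=24509243109/268435456
(3,2): OLD=673589991195/4294967296 → NEW=255, ERR=-421626669285/4294967296
(3,3): OLD=372635932733/68719476736 → NEW=0, ERR=372635932733/68719476736
(4,0): OLD=443306453791/4294967296 → NEW=0, ERR=443306453791/4294967296
(4,1): OLD=3769330535133/34359738368 → NEW=0, ERR=3769330535133/34359738368
(4,2): OLD=138582954016317/1099511627776 → NEW=0, ERR=138582954016317/1099511627776
(4,3): OLD=2440067497304507/17592186044416 → NEW=255, ERR=-2045939944021573/17592186044416
Output grid:
  Row 0: .#..  (3 black, running=3)
  Row 1: ..#.  (3 black, running=6)
  Row 2: .#.#  (2 black, running=8)
  Row 3: #.#.  (2 black, running=10)
  Row 4: ...#  (3 black, running=13)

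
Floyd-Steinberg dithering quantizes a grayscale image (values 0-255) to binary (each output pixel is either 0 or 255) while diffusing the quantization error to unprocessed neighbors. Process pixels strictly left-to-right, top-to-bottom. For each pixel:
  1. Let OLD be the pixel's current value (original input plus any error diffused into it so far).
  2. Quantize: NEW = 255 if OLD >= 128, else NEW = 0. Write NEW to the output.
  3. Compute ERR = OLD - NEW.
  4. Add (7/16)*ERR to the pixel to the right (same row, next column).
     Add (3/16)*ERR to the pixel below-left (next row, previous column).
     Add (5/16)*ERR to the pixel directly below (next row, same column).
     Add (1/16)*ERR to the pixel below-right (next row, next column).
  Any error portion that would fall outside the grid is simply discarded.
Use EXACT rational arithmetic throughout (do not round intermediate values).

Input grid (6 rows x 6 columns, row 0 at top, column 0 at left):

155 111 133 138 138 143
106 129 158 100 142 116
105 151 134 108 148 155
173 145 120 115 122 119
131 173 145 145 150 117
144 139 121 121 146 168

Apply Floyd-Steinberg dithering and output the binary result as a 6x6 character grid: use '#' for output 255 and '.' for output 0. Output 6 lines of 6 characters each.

(0,0): OLD=155 → NEW=255, ERR=-100
(0,1): OLD=269/4 → NEW=0, ERR=269/4
(0,2): OLD=10395/64 → NEW=255, ERR=-5925/64
(0,3): OLD=99837/1024 → NEW=0, ERR=99837/1024
(0,4): OLD=2959851/16384 → NEW=255, ERR=-1218069/16384
(0,5): OLD=28960109/262144 → NEW=0, ERR=28960109/262144
(1,0): OLD=5591/64 → NEW=0, ERR=5591/64
(1,1): OLD=84289/512 → NEW=255, ERR=-46271/512
(1,2): OLD=1835253/16384 → NEW=0, ERR=1835253/16384
(1,3): OLD=10469281/65536 → NEW=255, ERR=-6242399/65536
(1,4): OLD=435797075/4194304 → NEW=0, ERR=435797075/4194304
(1,5): OLD=12840190805/67108864 → NEW=255, ERR=-4272569515/67108864
(2,0): OLD=944987/8192 → NEW=0, ERR=944987/8192
(2,1): OLD=52347257/262144 → NEW=255, ERR=-14499463/262144
(2,2): OLD=508761195/4194304 → NEW=0, ERR=508761195/4194304
(2,3): OLD=5294366995/33554432 → NEW=255, ERR=-3262013165/33554432
(2,4): OLD=128899446521/1073741824 → NEW=0, ERR=128899446521/1073741824
(2,5): OLD=3334934339167/17179869184 → NEW=255, ERR=-1045932302753/17179869184
(3,0): OLD=833314123/4194304 → NEW=255, ERR=-236233397/4194304
(3,1): OLD=4463655695/33554432 → NEW=255, ERR=-4092724465/33554432
(3,2): OLD=22241957613/268435456 → NEW=0, ERR=22241957613/268435456
(3,3): OLD=2593478868407/17179869184 → NEW=255, ERR=-1787387773513/17179869184
(3,4): OLD=13263699152759/137438953472 → NEW=0, ERR=13263699152759/137438953472
(3,5): OLD=329191498524569/2199023255552 → NEW=255, ERR=-231559431641191/2199023255552
(4,0): OLD=48602580197/536870912 → NEW=0, ERR=48602580197/536870912
(4,1): OLD=1602072659457/8589934592 → NEW=255, ERR=-588360661503/8589934592
(4,2): OLD=31280035435379/274877906944 → NEW=0, ERR=31280035435379/274877906944
(4,3): OLD=816043929788959/4398046511104 → NEW=255, ERR=-305457930542561/4398046511104
(4,4): OLD=8692370117426639/70368744177664 → NEW=0, ERR=8692370117426639/70368744177664
(4,5): OLD=162318384826195529/1125899906842624 → NEW=255, ERR=-124786091418673591/1125899906842624
(5,0): OLD=21914333731219/137438953472 → NEW=255, ERR=-13132599404141/137438953472
(5,1): OLD=452058994912003/4398046511104 → NEW=0, ERR=452058994912003/4398046511104
(5,2): OLD=6481909697197233/35184372088832 → NEW=255, ERR=-2490105185454927/35184372088832
(5,3): OLD=111020581111920587/1125899906842624 → NEW=0, ERR=111020581111920587/1125899906842624
(5,4): OLD=456260044385878563/2251799813685248 → NEW=255, ERR=-117948908103859677/2251799813685248
(5,5): OLD=4257490472029845423/36028797018963968 → NEW=0, ERR=4257490472029845423/36028797018963968
Row 0: #.#.#.
Row 1: .#.#.#
Row 2: .#.#.#
Row 3: ##.#.#
Row 4: .#.#.#
Row 5: #.#.#.

Answer: #.#.#.
.#.#.#
.#.#.#
##.#.#
.#.#.#
#.#.#.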